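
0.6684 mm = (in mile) 4.153e-07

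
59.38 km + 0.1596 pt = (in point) 1.683e+08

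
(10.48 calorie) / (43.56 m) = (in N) 1.007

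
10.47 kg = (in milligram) 1.047e+07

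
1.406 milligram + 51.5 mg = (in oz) 0.001866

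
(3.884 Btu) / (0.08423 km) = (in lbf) 10.94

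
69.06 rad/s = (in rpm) 659.5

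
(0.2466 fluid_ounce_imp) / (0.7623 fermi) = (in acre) 2.271e+06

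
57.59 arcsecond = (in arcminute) 0.9598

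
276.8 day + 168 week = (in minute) 2.092e+06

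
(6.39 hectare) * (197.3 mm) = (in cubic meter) 1.261e+04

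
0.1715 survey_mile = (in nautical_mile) 0.149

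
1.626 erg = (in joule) 1.626e-07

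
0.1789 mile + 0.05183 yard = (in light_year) 3.044e-14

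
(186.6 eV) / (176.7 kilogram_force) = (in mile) 1.072e-23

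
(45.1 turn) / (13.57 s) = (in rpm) 199.4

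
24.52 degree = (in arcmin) 1471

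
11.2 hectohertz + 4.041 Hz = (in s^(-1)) 1124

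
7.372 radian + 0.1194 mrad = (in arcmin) 2.534e+04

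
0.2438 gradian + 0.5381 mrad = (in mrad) 4.368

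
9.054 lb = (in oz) 144.9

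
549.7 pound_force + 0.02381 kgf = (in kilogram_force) 249.4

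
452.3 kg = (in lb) 997.2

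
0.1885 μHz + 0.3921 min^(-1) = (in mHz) 6.535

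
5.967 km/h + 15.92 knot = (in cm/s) 984.7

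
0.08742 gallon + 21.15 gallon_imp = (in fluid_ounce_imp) 3396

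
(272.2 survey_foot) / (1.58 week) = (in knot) 0.0001688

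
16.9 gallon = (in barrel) 0.4024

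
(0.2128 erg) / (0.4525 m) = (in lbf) 1.057e-08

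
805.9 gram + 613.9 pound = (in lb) 615.7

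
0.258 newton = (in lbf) 0.058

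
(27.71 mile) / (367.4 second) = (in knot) 235.9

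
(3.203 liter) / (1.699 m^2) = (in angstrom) 1.885e+07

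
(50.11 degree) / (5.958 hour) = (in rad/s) 4.078e-05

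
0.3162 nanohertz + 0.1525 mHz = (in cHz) 0.01525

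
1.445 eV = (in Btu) 2.194e-22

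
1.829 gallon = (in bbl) 0.04355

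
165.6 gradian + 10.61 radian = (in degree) 756.9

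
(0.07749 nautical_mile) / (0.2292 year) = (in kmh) 7.148e-05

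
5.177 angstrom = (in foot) 1.698e-09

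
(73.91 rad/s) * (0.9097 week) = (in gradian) 2.589e+09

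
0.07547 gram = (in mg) 75.47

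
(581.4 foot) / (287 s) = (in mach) 0.001813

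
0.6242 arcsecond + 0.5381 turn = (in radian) 3.381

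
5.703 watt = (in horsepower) 0.007648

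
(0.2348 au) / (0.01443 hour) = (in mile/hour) 1.513e+09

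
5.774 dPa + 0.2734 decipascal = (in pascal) 0.6047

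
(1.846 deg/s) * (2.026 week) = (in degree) 2.262e+06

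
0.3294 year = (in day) 120.2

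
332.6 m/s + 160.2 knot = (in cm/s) 4.15e+04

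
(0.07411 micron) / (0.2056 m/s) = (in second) 3.605e-07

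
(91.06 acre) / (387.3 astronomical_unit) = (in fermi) 6.36e+06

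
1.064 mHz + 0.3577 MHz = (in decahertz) 3.577e+04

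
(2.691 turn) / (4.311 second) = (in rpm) 37.45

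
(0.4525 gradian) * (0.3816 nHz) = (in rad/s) 2.712e-12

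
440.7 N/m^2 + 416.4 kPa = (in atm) 4.114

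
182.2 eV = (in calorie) 6.977e-18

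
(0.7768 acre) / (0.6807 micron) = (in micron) 4.618e+15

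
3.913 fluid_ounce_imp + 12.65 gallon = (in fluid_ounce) 1623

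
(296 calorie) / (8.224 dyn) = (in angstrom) 1.506e+17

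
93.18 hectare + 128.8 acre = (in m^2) 1.453e+06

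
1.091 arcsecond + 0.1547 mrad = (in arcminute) 0.55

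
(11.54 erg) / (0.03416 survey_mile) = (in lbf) 4.719e-09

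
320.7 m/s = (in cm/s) 3.207e+04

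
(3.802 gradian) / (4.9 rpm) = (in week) 1.924e-07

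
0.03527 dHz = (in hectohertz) 3.527e-05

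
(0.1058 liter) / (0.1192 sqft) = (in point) 27.08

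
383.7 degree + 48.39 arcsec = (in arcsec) 1.381e+06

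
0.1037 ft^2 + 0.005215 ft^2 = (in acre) 2.5e-06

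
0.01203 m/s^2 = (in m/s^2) 0.01203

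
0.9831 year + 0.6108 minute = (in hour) 8612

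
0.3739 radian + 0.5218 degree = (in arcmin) 1317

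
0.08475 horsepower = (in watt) 63.2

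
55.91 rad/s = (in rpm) 533.9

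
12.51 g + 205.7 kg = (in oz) 7256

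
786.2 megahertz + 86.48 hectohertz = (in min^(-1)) 4.717e+10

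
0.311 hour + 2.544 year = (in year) 2.544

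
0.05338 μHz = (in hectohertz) 5.338e-10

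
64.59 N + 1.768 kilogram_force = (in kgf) 8.354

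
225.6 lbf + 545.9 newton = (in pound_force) 348.3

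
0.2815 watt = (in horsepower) 0.0003775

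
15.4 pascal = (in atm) 0.000152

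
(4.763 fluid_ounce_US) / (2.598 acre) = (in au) 8.956e-20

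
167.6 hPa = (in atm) 0.1654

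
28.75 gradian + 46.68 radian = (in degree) 2700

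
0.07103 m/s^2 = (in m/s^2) 0.07103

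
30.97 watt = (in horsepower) 0.04153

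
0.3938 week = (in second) 2.382e+05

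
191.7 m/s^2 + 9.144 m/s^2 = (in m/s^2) 200.8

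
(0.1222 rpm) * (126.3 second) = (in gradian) 102.9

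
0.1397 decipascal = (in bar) 1.397e-07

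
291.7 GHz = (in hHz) 2.917e+09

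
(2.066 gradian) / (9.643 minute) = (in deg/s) 0.003214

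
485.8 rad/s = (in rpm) 4639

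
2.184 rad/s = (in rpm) 20.86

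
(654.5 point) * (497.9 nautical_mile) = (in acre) 52.61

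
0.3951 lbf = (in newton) 1.757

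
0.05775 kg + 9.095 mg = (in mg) 5.776e+04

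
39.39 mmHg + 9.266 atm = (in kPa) 944.1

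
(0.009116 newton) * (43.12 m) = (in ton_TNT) 9.395e-11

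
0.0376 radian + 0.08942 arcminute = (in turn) 0.005988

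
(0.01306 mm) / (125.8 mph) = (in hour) 6.451e-11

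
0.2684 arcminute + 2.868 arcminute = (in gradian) 0.05808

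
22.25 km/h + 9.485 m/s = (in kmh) 56.4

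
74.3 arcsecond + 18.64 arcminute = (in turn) 0.0009203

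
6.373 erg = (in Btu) 6.04e-10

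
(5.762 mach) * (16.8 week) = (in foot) 6.54e+10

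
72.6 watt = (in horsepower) 0.09736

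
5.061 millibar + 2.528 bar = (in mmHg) 1900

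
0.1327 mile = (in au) 1.428e-09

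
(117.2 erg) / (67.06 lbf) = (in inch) 1.547e-06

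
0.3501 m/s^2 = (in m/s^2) 0.3501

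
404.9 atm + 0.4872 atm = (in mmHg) 3.081e+05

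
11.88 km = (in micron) 1.188e+10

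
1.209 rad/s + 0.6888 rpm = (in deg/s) 73.4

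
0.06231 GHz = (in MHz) 62.31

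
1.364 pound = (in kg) 0.6187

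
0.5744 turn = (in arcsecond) 7.444e+05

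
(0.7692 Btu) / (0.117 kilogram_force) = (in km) 0.7073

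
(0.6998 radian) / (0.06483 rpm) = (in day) 0.001193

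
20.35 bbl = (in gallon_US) 854.7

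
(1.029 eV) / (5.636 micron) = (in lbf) 6.576e-15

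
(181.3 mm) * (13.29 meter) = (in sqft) 25.94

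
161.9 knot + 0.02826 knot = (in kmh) 299.9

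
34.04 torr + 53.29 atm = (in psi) 783.8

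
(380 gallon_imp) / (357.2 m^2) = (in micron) 4836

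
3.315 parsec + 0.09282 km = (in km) 1.023e+14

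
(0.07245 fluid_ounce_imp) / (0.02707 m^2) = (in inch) 0.002994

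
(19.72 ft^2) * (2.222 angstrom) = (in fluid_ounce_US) 1.377e-05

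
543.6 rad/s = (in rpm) 5191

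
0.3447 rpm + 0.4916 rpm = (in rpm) 0.8363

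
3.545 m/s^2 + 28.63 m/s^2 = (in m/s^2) 32.17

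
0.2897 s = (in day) 3.353e-06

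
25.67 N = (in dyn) 2.567e+06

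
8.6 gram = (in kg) 0.0086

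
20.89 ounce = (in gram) 592.2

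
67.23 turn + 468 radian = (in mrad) 8.904e+05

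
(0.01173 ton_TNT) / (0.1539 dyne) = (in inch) 1.256e+15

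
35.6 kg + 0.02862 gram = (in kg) 35.6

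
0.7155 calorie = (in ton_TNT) 7.155e-10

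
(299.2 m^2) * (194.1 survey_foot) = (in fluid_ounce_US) 5.985e+08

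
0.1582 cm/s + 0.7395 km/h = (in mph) 0.463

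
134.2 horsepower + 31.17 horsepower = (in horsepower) 165.4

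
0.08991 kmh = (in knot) 0.04855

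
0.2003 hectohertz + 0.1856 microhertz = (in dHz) 200.3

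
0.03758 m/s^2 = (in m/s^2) 0.03758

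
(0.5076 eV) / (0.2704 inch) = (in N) 1.184e-17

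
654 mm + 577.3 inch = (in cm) 1532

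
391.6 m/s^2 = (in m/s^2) 391.6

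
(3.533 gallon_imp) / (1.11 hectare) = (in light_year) 1.529e-22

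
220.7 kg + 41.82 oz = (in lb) 489.2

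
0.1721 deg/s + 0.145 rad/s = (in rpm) 1.413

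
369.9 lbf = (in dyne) 1.645e+08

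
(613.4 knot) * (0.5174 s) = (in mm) 1.633e+05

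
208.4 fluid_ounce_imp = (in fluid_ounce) 200.2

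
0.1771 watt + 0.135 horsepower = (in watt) 100.8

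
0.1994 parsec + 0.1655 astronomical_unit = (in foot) 2.019e+16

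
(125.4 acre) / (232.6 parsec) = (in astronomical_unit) 4.726e-25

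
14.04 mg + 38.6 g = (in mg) 3.861e+04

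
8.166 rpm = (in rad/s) 0.8551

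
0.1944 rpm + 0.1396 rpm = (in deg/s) 2.004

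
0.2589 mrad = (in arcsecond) 53.4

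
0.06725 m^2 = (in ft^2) 0.7239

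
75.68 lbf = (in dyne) 3.366e+07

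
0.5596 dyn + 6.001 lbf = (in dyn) 2.669e+06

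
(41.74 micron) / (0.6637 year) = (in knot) 3.876e-12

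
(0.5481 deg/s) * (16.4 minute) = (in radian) 9.413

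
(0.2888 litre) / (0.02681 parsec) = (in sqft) 3.758e-18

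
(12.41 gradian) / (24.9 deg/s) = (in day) 5.192e-06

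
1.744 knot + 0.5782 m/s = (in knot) 2.868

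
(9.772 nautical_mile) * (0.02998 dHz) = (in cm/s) 5426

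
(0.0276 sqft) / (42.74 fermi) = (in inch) 2.362e+12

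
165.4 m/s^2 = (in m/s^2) 165.4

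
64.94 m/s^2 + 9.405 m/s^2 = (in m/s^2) 74.34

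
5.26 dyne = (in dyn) 5.26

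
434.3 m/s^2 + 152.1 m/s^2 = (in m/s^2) 586.4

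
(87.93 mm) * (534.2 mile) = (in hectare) 7.559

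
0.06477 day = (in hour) 1.554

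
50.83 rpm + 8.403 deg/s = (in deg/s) 313.4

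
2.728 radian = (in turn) 0.4342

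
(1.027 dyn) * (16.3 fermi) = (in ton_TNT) 4.001e-29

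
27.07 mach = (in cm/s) 9.217e+05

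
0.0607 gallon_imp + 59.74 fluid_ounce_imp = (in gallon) 0.5213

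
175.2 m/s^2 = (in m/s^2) 175.2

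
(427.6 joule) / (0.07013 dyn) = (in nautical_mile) 3.292e+05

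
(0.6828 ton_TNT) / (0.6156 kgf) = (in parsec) 1.534e-08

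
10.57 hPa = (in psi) 0.1533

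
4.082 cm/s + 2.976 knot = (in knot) 3.055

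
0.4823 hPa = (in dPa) 482.3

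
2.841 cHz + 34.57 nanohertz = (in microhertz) 2.841e+04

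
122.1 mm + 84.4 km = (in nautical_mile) 45.57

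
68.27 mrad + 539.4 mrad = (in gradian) 38.69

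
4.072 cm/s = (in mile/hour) 0.09109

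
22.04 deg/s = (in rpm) 3.673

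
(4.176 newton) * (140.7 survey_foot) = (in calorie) 42.8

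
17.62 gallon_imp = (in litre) 80.1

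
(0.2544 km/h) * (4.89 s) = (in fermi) 3.456e+14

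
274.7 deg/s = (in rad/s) 4.794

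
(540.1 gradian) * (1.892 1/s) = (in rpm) 153.3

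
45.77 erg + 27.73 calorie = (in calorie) 27.73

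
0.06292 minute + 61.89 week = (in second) 3.743e+07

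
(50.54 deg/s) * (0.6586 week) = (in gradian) 2.237e+07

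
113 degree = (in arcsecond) 4.068e+05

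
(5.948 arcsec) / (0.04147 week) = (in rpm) 1.098e-08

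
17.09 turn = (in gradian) 6836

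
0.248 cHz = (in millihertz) 2.48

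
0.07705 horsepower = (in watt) 57.46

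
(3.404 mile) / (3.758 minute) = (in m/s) 24.3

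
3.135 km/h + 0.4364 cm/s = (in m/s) 0.8752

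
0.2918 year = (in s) 9.202e+06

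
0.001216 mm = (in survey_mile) 7.556e-10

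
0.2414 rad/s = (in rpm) 2.305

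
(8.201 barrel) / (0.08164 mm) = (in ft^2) 1.719e+05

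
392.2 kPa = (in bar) 3.922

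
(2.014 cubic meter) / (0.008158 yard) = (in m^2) 270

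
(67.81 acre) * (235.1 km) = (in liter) 6.452e+13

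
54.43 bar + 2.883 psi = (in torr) 4.097e+04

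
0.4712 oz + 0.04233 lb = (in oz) 1.148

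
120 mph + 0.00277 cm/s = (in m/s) 53.64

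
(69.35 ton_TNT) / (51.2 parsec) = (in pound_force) 4.129e-08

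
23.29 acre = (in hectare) 9.425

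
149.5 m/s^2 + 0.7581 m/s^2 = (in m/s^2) 150.3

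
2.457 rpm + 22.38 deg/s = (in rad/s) 0.6479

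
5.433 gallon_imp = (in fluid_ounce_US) 835.2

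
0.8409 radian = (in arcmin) 2891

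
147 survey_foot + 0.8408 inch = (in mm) 4.483e+04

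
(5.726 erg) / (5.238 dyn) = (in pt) 30.99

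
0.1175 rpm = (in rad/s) 0.0123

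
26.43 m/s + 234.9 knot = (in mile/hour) 329.4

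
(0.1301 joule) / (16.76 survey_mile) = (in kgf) 4.919e-07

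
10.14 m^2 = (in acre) 0.002506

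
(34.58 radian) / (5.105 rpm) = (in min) 1.078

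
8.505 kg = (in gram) 8505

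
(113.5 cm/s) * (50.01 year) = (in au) 0.01197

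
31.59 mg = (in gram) 0.03159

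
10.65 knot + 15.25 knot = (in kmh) 47.97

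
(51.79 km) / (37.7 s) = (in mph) 3073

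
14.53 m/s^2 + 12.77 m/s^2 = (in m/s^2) 27.3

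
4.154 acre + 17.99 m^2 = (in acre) 4.158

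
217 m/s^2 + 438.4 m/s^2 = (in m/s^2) 655.4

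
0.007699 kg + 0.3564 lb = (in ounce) 5.974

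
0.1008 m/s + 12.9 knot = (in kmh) 24.25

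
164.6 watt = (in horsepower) 0.2207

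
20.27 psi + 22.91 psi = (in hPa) 2977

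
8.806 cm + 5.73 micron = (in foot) 0.2889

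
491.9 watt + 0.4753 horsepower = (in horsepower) 1.135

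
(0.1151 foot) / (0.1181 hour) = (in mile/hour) 0.0001846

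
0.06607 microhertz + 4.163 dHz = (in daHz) 0.04163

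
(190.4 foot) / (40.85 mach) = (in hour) 1.159e-06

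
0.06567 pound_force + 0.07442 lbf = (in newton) 0.6232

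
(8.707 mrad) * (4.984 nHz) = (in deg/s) 2.486e-09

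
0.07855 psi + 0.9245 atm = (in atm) 0.9298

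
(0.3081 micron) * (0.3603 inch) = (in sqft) 3.035e-08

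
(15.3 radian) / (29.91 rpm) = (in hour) 0.001357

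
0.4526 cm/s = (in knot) 0.008798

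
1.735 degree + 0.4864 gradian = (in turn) 0.006035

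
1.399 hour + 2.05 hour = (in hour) 3.449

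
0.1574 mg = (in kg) 1.574e-07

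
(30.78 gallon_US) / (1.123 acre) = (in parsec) 8.309e-22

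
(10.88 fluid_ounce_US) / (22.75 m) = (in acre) 3.495e-09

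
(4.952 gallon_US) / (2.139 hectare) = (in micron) 0.8764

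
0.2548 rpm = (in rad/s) 0.02668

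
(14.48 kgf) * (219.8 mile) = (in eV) 3.135e+26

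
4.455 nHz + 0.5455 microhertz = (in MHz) 5.5e-13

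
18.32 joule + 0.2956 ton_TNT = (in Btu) 1.172e+06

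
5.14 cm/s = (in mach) 0.000151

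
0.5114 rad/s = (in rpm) 4.884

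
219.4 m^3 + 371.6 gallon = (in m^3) 220.8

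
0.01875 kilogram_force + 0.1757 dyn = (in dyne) 1.839e+04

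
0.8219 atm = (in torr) 624.6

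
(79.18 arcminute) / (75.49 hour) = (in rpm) 8.093e-07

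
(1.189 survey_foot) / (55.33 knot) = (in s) 0.01273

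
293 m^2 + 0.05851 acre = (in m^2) 529.8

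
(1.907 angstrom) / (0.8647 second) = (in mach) 6.477e-13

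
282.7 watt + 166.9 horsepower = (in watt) 1.247e+05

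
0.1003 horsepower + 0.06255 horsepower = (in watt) 121.4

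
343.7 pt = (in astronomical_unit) 8.105e-13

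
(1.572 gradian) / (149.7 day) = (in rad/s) 1.909e-09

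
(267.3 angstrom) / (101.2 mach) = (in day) 8.978e-18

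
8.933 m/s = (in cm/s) 893.3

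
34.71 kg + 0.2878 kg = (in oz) 1235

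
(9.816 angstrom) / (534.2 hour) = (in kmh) 1.838e-15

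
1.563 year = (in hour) 1.369e+04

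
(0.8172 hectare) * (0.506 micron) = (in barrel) 0.02601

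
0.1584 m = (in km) 0.0001584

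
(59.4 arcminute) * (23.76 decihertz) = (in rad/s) 0.04105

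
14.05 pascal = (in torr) 0.1054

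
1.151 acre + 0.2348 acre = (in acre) 1.386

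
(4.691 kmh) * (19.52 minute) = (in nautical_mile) 0.824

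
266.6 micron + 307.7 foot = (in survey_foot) 307.7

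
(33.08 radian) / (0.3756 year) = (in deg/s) 0.00016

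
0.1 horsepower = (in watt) 74.57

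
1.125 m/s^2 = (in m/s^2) 1.125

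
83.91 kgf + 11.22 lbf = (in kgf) 89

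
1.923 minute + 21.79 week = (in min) 2.196e+05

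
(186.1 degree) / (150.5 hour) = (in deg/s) 0.0003435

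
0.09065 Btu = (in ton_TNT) 2.286e-08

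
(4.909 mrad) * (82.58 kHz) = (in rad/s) 405.4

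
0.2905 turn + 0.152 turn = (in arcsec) 5.735e+05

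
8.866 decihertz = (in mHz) 886.6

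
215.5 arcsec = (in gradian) 0.06651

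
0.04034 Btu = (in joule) 42.56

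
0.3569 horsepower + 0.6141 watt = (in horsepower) 0.3577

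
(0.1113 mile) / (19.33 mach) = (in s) 0.02721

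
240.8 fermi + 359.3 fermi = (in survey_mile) 3.729e-16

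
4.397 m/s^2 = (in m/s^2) 4.397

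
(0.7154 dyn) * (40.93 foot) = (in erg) 892.5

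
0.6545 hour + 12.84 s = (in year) 7.512e-05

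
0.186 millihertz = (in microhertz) 186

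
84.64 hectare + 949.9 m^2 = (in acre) 209.4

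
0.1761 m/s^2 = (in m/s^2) 0.1761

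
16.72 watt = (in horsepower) 0.02242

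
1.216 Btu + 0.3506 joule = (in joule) 1283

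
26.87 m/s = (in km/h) 96.73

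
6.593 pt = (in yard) 0.002544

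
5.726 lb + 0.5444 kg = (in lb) 6.926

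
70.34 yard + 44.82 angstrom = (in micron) 6.432e+07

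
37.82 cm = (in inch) 14.89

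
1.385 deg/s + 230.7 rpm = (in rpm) 230.9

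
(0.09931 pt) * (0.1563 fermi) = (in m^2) 5.476e-21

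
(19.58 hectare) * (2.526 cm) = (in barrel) 3.111e+04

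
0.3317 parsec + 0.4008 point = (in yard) 1.119e+16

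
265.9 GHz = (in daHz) 2.659e+10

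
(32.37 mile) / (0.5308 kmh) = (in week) 0.5842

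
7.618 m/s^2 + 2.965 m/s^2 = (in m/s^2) 10.58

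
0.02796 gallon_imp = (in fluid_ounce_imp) 4.474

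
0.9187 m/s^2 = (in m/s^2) 0.9187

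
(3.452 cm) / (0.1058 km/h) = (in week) 1.942e-06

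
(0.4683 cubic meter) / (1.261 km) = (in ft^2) 0.003997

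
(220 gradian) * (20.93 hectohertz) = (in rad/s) 7233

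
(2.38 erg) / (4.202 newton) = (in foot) 1.858e-07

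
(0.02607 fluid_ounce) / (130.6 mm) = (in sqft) 6.354e-05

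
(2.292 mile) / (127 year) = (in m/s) 9.21e-07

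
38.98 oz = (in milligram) 1.105e+06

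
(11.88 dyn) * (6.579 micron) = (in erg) 0.007816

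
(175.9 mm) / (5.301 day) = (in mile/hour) 8.591e-07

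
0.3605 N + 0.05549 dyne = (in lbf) 0.08104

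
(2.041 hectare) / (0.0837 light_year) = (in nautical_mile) 1.392e-14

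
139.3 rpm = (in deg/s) 835.8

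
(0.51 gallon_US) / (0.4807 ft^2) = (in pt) 122.5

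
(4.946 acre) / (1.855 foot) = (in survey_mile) 22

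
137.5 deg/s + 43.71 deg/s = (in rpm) 30.2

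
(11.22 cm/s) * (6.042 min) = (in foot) 133.4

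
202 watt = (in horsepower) 0.2709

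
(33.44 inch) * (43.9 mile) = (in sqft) 6.459e+05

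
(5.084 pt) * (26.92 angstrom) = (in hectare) 4.828e-16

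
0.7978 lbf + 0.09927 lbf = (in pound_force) 0.8971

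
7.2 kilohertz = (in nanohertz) 7.2e+12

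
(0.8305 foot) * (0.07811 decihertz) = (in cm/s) 0.1977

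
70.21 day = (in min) 1.011e+05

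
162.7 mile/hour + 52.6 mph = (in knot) 187.1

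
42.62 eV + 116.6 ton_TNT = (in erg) 4.879e+18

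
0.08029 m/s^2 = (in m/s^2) 0.08029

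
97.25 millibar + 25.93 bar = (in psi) 377.5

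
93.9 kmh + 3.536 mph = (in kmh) 99.59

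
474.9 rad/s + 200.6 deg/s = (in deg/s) 2.741e+04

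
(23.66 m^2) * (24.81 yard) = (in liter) 5.368e+05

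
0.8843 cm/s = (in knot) 0.01719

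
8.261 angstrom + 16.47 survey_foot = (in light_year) 5.306e-16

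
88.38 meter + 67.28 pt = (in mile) 0.05493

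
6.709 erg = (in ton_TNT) 1.603e-16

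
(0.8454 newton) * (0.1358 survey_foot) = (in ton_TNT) 8.363e-12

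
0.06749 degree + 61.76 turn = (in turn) 61.76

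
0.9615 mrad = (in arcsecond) 198.3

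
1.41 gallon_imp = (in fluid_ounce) 216.7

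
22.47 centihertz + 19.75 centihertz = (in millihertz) 422.2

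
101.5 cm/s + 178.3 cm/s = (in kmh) 10.07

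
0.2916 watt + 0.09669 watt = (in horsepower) 0.0005207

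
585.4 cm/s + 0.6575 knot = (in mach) 0.01819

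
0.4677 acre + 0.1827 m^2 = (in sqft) 2.037e+04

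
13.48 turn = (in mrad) 8.47e+04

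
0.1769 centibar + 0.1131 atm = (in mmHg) 87.28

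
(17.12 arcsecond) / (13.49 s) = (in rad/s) 6.153e-06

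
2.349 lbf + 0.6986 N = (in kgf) 1.137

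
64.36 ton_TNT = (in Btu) 2.552e+08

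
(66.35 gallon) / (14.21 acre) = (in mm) 0.004368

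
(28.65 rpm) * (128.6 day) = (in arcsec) 6.876e+12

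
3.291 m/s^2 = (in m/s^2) 3.291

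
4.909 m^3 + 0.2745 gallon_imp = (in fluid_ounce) 1.66e+05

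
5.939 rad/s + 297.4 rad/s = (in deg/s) 1.738e+04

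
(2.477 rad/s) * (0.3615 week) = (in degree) 3.103e+07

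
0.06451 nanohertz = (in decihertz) 6.451e-10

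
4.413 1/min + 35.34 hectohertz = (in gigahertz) 3.534e-06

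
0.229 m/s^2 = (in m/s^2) 0.229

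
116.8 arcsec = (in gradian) 0.03605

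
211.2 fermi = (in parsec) 6.845e-30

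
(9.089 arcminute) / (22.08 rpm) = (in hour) 3.176e-07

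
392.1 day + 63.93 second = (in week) 56.01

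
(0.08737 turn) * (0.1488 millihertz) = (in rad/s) 8.169e-05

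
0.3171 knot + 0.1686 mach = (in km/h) 207.3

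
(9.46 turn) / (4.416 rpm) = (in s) 128.5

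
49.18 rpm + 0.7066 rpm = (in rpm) 49.89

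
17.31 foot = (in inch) 207.7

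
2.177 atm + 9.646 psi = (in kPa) 287.1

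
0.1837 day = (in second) 1.587e+04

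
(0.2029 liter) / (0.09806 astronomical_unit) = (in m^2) 1.383e-14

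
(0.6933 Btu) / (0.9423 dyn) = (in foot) 2.547e+08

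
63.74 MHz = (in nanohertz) 6.374e+16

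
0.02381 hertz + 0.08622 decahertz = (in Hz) 0.886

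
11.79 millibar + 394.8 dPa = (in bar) 0.01218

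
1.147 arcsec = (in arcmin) 0.01912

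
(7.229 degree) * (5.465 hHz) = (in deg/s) 3951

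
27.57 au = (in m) 4.124e+12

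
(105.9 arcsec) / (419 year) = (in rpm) 3.71e-13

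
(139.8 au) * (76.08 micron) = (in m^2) 1.591e+09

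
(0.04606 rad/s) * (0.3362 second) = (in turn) 0.002465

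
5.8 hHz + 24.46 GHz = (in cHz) 2.446e+12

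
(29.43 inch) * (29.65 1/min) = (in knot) 0.7181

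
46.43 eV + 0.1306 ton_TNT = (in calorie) 1.306e+08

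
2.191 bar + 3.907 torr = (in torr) 1647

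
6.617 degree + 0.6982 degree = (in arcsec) 2.633e+04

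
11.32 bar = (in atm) 11.17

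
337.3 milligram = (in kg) 0.0003373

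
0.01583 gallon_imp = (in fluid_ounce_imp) 2.533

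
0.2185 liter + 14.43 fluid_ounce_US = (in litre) 0.6452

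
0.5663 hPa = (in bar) 0.0005663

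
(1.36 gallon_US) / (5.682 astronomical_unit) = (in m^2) 6.057e-15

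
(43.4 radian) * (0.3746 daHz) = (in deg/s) 9315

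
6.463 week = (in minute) 6.515e+04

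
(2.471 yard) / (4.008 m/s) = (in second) 0.5637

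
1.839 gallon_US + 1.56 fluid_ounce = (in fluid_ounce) 237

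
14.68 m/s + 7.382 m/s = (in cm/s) 2206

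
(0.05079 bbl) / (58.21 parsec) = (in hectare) 4.496e-25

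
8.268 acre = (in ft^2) 3.602e+05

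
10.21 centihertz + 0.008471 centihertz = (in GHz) 1.022e-10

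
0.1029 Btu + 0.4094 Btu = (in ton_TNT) 1.292e-07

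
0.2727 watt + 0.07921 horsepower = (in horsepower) 0.07958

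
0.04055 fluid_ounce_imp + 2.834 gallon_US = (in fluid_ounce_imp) 377.6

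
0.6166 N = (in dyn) 6.166e+04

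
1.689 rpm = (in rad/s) 0.1769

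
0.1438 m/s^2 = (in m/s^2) 0.1438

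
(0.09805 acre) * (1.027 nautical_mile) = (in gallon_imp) 1.66e+08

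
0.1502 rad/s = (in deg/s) 8.606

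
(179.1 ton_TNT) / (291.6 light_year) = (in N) 2.716e-07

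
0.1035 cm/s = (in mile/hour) 0.002315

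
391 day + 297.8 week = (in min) 3.565e+06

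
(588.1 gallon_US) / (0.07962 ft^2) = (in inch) 1.185e+04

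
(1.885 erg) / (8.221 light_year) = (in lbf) 5.448e-25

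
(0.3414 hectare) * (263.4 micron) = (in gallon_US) 237.6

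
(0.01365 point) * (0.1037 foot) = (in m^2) 1.522e-07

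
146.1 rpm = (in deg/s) 876.6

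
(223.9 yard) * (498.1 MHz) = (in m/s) 1.02e+11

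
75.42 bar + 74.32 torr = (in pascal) 7.552e+06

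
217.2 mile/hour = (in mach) 0.2852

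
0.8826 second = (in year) 2.799e-08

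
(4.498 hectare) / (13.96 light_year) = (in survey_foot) 1.117e-12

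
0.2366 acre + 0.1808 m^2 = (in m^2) 957.7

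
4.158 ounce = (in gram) 117.9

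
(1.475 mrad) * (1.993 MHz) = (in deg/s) 1.684e+05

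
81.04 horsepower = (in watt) 6.043e+04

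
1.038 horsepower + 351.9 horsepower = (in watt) 2.632e+05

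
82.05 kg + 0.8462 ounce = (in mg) 8.207e+07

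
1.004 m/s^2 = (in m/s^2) 1.004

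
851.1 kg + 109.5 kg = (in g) 9.606e+05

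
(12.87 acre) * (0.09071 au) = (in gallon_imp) 1.555e+17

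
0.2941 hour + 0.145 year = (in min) 7.623e+04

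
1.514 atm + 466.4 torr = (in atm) 2.128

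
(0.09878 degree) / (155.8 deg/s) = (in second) 0.000634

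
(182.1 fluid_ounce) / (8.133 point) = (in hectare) 0.0001877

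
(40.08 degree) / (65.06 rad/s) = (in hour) 2.987e-06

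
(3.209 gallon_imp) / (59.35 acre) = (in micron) 0.06074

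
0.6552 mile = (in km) 1.054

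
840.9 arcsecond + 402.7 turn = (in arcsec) 5.219e+08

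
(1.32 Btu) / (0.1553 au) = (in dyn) 0.005994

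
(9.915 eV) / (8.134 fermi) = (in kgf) 1.991e-05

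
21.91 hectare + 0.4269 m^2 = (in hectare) 21.91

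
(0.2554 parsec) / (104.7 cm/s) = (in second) 7.527e+15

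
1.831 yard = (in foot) 5.493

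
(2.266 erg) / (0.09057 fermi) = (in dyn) 2.502e+14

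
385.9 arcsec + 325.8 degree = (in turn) 0.9053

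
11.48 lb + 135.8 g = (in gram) 5343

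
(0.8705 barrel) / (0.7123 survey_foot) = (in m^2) 0.6375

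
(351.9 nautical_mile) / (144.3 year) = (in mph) 0.0003204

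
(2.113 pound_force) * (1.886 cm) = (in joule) 0.1773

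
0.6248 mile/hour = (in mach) 0.0008203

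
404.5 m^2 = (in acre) 0.09995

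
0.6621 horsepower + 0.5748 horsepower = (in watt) 922.4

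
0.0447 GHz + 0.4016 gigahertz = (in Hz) 4.463e+08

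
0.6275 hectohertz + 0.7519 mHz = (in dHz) 627.5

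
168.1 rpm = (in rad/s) 17.6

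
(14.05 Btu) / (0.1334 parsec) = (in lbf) 8.096e-13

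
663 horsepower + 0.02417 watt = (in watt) 4.944e+05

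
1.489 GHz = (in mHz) 1.489e+12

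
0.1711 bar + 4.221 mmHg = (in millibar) 176.7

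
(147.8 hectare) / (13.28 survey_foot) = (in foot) 1.198e+06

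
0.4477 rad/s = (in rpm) 4.275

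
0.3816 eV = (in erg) 6.114e-13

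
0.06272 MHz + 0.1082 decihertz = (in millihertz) 6.272e+07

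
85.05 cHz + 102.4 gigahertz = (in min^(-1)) 6.144e+12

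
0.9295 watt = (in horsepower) 0.001246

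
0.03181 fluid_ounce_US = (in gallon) 0.0002485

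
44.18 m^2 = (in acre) 0.01092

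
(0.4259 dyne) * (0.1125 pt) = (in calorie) 4.04e-11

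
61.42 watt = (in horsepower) 0.08237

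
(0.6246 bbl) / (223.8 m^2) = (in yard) 0.0004853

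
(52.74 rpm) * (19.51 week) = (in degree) 3.734e+09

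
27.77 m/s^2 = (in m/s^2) 27.77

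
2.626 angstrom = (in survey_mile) 1.632e-13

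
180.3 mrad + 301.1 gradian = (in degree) 281.3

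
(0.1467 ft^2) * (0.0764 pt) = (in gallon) 9.704e-05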